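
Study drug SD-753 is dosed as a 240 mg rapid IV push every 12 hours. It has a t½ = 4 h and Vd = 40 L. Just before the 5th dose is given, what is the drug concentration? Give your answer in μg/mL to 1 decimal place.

f = (1/2)^(τ/t½) = (1/2)^(12/4) ≈ 0.1250.
C₀ = D/Vd = 240/40 ≈ 6.000 μg/mL.
Before the 5th dose, 4 doses have been given. Superposition: Cmin = C₀·(f + f² + … + f^4).
≈ 6.000 × (0.1250 + 0.0156 + 0.0020 + 0.0002) ≈ 6.000 × 0.1428 ≈ 0.857 μg/mL.

0.9 μg/mL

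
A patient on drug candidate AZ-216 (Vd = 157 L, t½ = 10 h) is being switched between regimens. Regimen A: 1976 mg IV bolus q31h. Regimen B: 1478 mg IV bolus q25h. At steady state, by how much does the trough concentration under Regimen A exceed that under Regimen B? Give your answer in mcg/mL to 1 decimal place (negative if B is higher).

Regimen A: f = (1/2)^(31/10) ≈ 0.1166; Cmin,ss = (1976/157)·f/(1−f) ≈ 1.661 mcg/mL.
Regimen B: f = (1/2)^(25/10) ≈ 0.1768; Cmin,ss = (1478/157)·f/(1−f) ≈ 2.022 mcg/mL.
Difference ≈ 1.661 − 2.022 ≈ -0.361 mcg/mL.

-0.4 mcg/mL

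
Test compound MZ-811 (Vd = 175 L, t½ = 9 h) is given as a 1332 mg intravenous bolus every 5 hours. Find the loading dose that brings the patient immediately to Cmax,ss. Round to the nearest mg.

f = (1/2)^(5/9) ≈ 0.680395; accumulation ratio R = 1/(1−f) ≈ 3.12886.
Loading dose to hit Cmax,ss on first dose: D_load = D_maint·R ≈ 1332 × 3.12886 ≈ 4167.64 mg.

4168 mg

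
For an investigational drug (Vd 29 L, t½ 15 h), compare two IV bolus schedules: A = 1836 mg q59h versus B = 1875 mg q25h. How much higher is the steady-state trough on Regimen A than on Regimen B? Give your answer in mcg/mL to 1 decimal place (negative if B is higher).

Regimen A: f = (1/2)^(59/15) ≈ 0.0655; Cmin,ss = (1836/29)·f/(1−f) ≈ 4.437 mcg/mL.
Regimen B: f = (1/2)^(25/15) ≈ 0.3150; Cmin,ss = (1875/29)·f/(1−f) ≈ 29.732 mcg/mL.
Difference ≈ 4.437 − 29.732 ≈ -25.295 mcg/mL.

-25.3 mcg/mL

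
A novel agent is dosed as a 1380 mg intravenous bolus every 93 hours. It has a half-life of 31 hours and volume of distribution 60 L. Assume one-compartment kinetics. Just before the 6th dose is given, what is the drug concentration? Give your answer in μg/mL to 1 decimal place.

3.3 μg/mL

f = (1/2)^(τ/t½) = (1/2)^(93/31) ≈ 0.1250.
C₀ = D/Vd = 1380/60 ≈ 23.000 μg/mL.
Before the 6th dose, 5 doses have been given. Superposition: Cmin = C₀·(f + f² + … + f^5).
≈ 23.000 × (0.1250 + 0.0156 + 0.0020 + 0.0002 + 0.0000) ≈ 23.000 × 0.1428 ≈ 3.284 μg/mL.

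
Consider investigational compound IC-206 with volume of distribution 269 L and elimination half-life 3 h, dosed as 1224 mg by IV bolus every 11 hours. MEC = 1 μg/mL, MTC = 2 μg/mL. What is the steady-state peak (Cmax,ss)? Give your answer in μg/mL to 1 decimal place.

4.9 μg/mL

τ/t½ = 11/3 ≈ 3.6667, so fraction remaining f = (1/2)^(11/3) ≈ 0.0787.
Accumulation ratio R = 1/(1 − f) ≈ 1/0.9213 ≈ 1.0854.
Each bolus raises the concentration by D/Vd = 1224/269 ≈ 4.550 μg/mL.
Cmax,ss = C₀/(1 − f) ≈ 4.550/0.9213 ≈ 4.939 μg/mL.
Peak 4.9 μg/mL vs MTC 2 μg/mL: exceeds toxic threshold.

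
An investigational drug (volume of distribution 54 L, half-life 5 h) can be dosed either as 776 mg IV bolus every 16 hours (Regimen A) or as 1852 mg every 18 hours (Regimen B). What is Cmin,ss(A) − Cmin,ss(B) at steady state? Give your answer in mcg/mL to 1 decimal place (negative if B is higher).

-1.3 mcg/mL

Regimen A: f = (1/2)^(16/5) ≈ 0.1088; Cmin,ss = (776/54)·f/(1−f) ≈ 1.754 mcg/mL.
Regimen B: f = (1/2)^(18/5) ≈ 0.0825; Cmin,ss = (1852/54)·f/(1−f) ≈ 3.084 mcg/mL.
Difference ≈ 1.754 − 3.084 ≈ -1.330 mcg/mL.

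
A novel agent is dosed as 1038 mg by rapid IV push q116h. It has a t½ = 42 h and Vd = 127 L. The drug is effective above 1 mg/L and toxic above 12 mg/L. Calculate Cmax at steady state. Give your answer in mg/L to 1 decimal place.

9.6 mg/L

Over one 116-h interval, 116/42 ≈ 2.7619 half-lives elapse, leaving f ≈ 0.1474 of each dose.
Accumulation ratio R = 1/(1 − f) ≈ 1/0.8526 ≈ 1.1729.
Each bolus raises the concentration by D/Vd = 1038/127 ≈ 8.173 mg/L.
Steady-state peak Cmax,ss = C₀·R ≈ 8.173 × 1.1729 ≈ 9.586 mg/L.
Peak 9.6 mg/L vs MTC 12 mg/L: below toxic threshold.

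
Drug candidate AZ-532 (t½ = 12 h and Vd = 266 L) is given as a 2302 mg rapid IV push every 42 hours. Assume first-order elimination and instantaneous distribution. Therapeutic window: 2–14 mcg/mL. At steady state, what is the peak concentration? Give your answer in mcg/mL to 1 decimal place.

k = ln2/t½ = ln2/12 ≈ 0.057762 h⁻¹; fraction remaining f = e^(−kτ) = e^(−0.057762×42) ≈ 0.0884.
Accumulation ratio R = 1/(1 − f) ≈ 1/0.9116 ≈ 1.0970.
Each bolus raises the concentration by D/Vd = 2302/266 ≈ 8.654 mcg/mL.
Cmax,ss = C₀/(1 − f) ≈ 8.654/0.9116 ≈ 9.493 mcg/mL.
Peak 9.5 mcg/mL vs MTC 14 mcg/mL: below toxic threshold.

9.5 mcg/mL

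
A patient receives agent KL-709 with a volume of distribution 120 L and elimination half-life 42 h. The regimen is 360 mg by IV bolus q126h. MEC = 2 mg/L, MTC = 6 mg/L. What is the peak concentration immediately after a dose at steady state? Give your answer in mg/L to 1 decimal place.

3.4 mg/L

The dosing interval is 3 half-lives, so f = 2^(−3) = 0.125.
At steady state, R = 1/(1 − 0.125) = 8/7.
Single-dose peak C₀ = D/Vd = 360/120 = 3 mg/L.
Steady-state peak Cmax,ss = C₀·R = 3 × 8/7 ≈ 3.429 mg/L.
Peak 3.4 mg/L vs MTC 6 mg/L: below toxic threshold.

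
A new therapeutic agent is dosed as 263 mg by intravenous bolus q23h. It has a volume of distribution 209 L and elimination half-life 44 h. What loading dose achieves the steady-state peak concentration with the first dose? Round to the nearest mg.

f = (1/2)^(23/44) ≈ 0.696055; accumulation ratio R = 1/(1−f) ≈ 3.29007.
Loading dose to hit Cmax,ss on first dose: D_load = D_maint·R ≈ 263 × 3.29007 ≈ 865.29 mg.

865 mg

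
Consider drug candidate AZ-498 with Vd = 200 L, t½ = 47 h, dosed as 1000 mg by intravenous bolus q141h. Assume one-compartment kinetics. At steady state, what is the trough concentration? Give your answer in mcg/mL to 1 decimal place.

The dosing interval is 3 half-lives, so f = 2^(−3) = 0.125.
At steady state, R = 1/(1 − 0.125) = 8/7.
Single-dose peak C₀ = D/Vd = 1000/200 = 5 mcg/mL.
Steady-state peak Cmax,ss = C₀·R = 5 × 8/7 ≈ 5.714 mcg/mL.
Steady-state trough Cmin,ss = Cmax,ss·f ≈ 5.714 × 0.125 ≈ 0.714 mcg/mL.

0.7 mcg/mL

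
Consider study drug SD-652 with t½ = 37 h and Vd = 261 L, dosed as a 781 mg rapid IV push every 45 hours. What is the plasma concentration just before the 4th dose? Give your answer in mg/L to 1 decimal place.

f = (1/2)^(τ/t½) = (1/2)^(45/37) ≈ 0.4304.
C₀ = D/Vd = 781/261 ≈ 2.992 mg/L.
Before the 4th dose, 3 doses have been given. Superposition: Cmin = C₀·(f + f² + … + f^3).
≈ 2.992 × (0.4304 + 0.1852 + 0.0797) ≈ 2.992 × 0.6953 ≈ 2.080 mg/L.

2.1 mg/L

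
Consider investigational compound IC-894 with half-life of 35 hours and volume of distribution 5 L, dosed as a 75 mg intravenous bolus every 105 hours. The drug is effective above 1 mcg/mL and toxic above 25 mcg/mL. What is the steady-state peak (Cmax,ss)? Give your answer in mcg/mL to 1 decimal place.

17.1 mcg/mL

τ = 105 h = 3 half-lives, so f = (1/2)^3 = 0.125.
Accumulation ratio R = 1/(1 − f) = 1/0.875 = 8/7.
Single-dose peak C₀ = D/Vd = 75/5 = 15 mcg/mL.
Steady-state peak Cmax,ss = C₀·R = 15 × 8/7 ≈ 17.143 mcg/mL.
Peak 17.1 mcg/mL vs MTC 25 mcg/mL: below toxic threshold.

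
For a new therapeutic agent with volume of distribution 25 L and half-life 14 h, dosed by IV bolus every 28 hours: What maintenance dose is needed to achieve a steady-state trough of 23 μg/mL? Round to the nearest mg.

τ/t½ = 28/14 ≈ 2, so f = (1/2)^(28/14) ≈ 0.250000.
Cmin,ss = (D/Vd)·f/(1−f), so D = Cmin,ss·Vd·(1−f)/f.
D = 23 × 25 × (1−f)/f ≈ 23 × 25 × 3.00000 ≈ 1725.00 mg.

1725 mg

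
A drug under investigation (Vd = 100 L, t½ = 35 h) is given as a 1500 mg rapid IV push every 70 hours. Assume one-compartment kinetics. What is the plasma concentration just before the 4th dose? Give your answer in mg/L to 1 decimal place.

f = (1/2)^(τ/t½) = (1/2)^(70/35) ≈ 0.2500.
C₀ = D/Vd = 1500/100 ≈ 15.000 mg/L.
Before the 4th dose, 3 doses have been given. Superposition: Cmin = C₀·(f + f² + … + f^3).
≈ 15.000 × (0.2500 + 0.0625 + 0.0156) ≈ 15.000 × 0.3281 ≈ 4.921 mg/L.

4.9 mg/L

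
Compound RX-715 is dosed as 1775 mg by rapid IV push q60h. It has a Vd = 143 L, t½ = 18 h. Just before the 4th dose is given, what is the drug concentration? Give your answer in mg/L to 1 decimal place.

f = (1/2)^(τ/t½) = (1/2)^(60/18) ≈ 0.0992.
C₀ = D/Vd = 1775/143 ≈ 12.413 mg/L.
Before the 4th dose, 3 doses have been given. Superposition: Cmin = C₀·(f + f² + … + f^3).
≈ 12.413 × (0.0992 + 0.0098 + 0.0010) ≈ 12.413 × 0.1100 ≈ 1.365 mg/L.

1.4 mg/L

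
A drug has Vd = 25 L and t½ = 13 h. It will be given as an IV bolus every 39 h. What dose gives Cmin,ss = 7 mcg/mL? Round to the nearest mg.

τ/t½ = 39/13 ≈ 3, so f = (1/2)^(39/13) ≈ 0.125000.
Cmin,ss = (D/Vd)·f/(1−f), so D = Cmin,ss·Vd·(1−f)/f.
D = 7 × 25 × (1−f)/f ≈ 7 × 25 × 7.00000 ≈ 1225.00 mg.

1225 mg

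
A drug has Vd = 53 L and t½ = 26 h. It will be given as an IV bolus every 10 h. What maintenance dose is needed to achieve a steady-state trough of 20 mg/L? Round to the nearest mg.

324 mg

τ/t½ = 10/26 ≈ 0.38462, so f = (1/2)^(10/26) ≈ 0.765983.
Cmin,ss = (D/Vd)·f/(1−f), so D = Cmin,ss·Vd·(1−f)/f.
D = 20 × 53 × (1−f)/f ≈ 20 × 53 × 0.30551 ≈ 323.84 mg.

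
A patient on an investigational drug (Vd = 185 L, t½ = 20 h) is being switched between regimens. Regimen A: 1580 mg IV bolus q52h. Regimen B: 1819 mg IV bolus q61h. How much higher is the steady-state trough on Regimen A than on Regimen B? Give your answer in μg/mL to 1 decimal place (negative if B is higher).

Regimen A: f = (1/2)^(52/20) ≈ 0.1649; Cmin,ss = (1580/185)·f/(1−f) ≈ 1.686 μg/mL.
Regimen B: f = (1/2)^(61/20) ≈ 0.1207; Cmin,ss = (1819/185)·f/(1−f) ≈ 1.350 μg/mL.
Difference ≈ 1.686 − 1.350 ≈ 0.336 μg/mL.

0.3 μg/mL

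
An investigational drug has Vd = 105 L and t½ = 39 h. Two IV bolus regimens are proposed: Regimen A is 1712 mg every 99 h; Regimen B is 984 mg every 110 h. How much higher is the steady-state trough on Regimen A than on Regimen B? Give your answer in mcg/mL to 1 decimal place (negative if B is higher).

Regimen A: f = (1/2)^(99/39) ≈ 0.1721; Cmin,ss = (1712/105)·f/(1−f) ≈ 3.389 mcg/mL.
Regimen B: f = (1/2)^(110/39) ≈ 0.1416; Cmin,ss = (984/105)·f/(1−f) ≈ 1.546 mcg/mL.
Difference ≈ 3.389 − 1.546 ≈ 1.843 mcg/mL.

1.8 mcg/mL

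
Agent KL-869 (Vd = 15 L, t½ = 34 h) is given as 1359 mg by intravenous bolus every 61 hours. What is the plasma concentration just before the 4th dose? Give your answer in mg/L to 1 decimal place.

f = (1/2)^(τ/t½) = (1/2)^(61/34) ≈ 0.2883.
C₀ = D/Vd = 1359/15 ≈ 90.600 mg/L.
Before the 4th dose, 3 doses have been given. Superposition: Cmin = C₀·(f + f² + … + f^3).
≈ 90.600 × (0.2883 + 0.0831 + 0.0240) ≈ 90.600 × 0.3954 ≈ 35.823 mg/L.

35.8 mg/L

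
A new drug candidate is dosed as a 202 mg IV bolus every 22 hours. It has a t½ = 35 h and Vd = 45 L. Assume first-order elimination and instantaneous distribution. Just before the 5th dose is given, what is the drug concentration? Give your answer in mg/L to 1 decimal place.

6.8 mg/L

f = (1/2)^(τ/t½) = (1/2)^(22/35) ≈ 0.6468.
C₀ = D/Vd = 202/45 ≈ 4.489 mg/L.
Before the 5th dose, 4 doses have been given. Superposition: Cmin = C₀·(f + f² + … + f^4).
≈ 4.489 × (0.6468 + 0.4184 + 0.2706 + 0.1750) ≈ 4.489 × 1.5108 ≈ 6.782 mg/L.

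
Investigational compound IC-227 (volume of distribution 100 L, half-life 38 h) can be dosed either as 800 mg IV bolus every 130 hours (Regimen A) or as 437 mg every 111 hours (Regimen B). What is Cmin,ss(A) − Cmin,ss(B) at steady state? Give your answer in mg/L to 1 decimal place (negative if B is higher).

0.2 mg/L

Regimen A: f = (1/2)^(130/38) ≈ 0.0934; Cmin,ss = (800/100)·f/(1−f) ≈ 0.824 mg/L.
Regimen B: f = (1/2)^(111/38) ≈ 0.1320; Cmin,ss = (437/100)·f/(1−f) ≈ 0.665 mg/L.
Difference ≈ 0.824 − 0.665 ≈ 0.159 mg/L.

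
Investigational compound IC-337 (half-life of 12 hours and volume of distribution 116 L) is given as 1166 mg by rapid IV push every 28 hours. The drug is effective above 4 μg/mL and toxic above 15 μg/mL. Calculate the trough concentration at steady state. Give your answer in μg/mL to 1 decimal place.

Over one 28-h interval, 28/12 ≈ 2.3333 half-lives elapse, leaving f ≈ 0.1984 of each dose.
At steady state, accumulation factor R = 1/(1 − e^(−kτ)) ≈ 1.2475.
Single-dose peak C₀ = D/Vd = 1166/116 ≈ 10.052 μg/mL.
Steady-state peak Cmax,ss = C₀·R ≈ 10.052 × 1.2475 ≈ 12.540 μg/mL.
Steady-state trough Cmin,ss = Cmax,ss·f ≈ 12.540 × 0.1984 ≈ 2.488 μg/mL.
Trough 2.5 μg/mL vs MEC 4 μg/mL: subtherapeutic.

2.5 μg/mL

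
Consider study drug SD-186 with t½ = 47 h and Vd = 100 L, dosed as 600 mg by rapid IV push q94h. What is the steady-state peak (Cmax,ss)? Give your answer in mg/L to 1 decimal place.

8.0 mg/L

The dosing interval is 2 half-lives, so f = 2^(−2) = 0.25.
At steady state, R = 1/(1 − 0.25) = 4/3.
Single-dose peak C₀ = D/Vd = 600/100 = 6 mg/L.
Steady-state peak Cmax,ss = C₀·R = 6 × 4/3 ≈ 8.000 mg/L.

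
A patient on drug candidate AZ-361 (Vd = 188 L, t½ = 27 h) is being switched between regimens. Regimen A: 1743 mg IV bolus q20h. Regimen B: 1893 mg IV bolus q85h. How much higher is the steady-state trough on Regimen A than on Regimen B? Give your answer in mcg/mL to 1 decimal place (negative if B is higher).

Regimen A: f = (1/2)^(20/27) ≈ 0.5984; Cmin,ss = (1743/188)·f/(1−f) ≈ 13.815 mcg/mL.
Regimen B: f = (1/2)^(85/27) ≈ 0.1128; Cmin,ss = (1893/188)·f/(1−f) ≈ 1.280 mcg/mL.
Difference ≈ 13.815 − 1.280 ≈ 12.535 mcg/mL.

12.5 mcg/mL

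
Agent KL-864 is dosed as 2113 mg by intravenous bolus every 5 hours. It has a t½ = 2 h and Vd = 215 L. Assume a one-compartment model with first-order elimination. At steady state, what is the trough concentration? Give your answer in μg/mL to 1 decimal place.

τ/t½ = 5/2 ≈ 2.5, so fraction remaining f = (1/2)^(5/2) ≈ 0.1768.
Each bolus raises the concentration by D/Vd = 2113/215 ≈ 9.828 μg/mL.
Steady-state trough Cmin,ss = C₀·f/(1−f) ≈ 9.828 × 0.1768/0.8232 ≈ 2.111 μg/mL.

2.1 μg/mL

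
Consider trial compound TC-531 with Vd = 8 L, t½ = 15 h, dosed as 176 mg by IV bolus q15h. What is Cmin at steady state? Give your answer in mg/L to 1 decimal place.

22.0 mg/L

The dosing interval is 1 half-life, so f = 2^(−1) = 0.5.
Accumulation ratio R = 1/(1 − f) = 1/0.5 = 2/1.
Single-dose peak C₀ = D/Vd = 176/8 = 22 mg/L.
Steady-state peak Cmax,ss = C₀·R = 22 × 2/1 ≈ 44.000 mg/L.
Steady-state trough Cmin,ss = Cmax,ss·f ≈ 44.000 × 0.5 ≈ 22.000 mg/L.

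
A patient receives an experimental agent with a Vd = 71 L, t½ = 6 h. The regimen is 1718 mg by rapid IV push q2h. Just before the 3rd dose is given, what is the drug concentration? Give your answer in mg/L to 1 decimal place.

f = (1/2)^(τ/t½) = (1/2)^(2/6) ≈ 0.7937.
C₀ = D/Vd = 1718/71 ≈ 24.197 mg/L.
Before the 3rd dose, 2 doses have been given. Superposition: Cmin = C₀·(f + f²).
≈ 24.197 × (0.7937 + 0.6300) ≈ 24.197 × 1.4237 ≈ 34.449 mg/L.

34.4 mg/L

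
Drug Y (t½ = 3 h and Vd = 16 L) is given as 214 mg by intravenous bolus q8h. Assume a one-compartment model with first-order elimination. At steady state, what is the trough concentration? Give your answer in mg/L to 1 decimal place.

τ/t½ = 8/3 ≈ 2.6667, so fraction remaining f = (1/2)^(8/3) ≈ 0.1575.
Accumulation ratio R = 1/(1 − f) ≈ 1/0.8425 ≈ 1.1869.
Each bolus raises the concentration by D/Vd = 214/16 ≈ 13.375 mg/L.
Steady-state peak Cmax,ss = C₀·R ≈ 13.375 × 1.1869 ≈ 15.875 mg/L.
Steady-state trough Cmin,ss = Cmax,ss·f ≈ 15.875 × 0.1575 ≈ 2.500 mg/L.

2.5 mg/L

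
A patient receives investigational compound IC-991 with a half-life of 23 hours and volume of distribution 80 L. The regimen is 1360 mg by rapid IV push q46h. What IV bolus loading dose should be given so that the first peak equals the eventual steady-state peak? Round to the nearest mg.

1813 mg

f = (1/2)^(46/23) ≈ 0.250000; accumulation ratio R = 1/(1−f) ≈ 1.33333.
Loading dose to hit Cmax,ss on first dose: D_load = D_maint·R ≈ 1360 × 1.33333 ≈ 1813.33 mg.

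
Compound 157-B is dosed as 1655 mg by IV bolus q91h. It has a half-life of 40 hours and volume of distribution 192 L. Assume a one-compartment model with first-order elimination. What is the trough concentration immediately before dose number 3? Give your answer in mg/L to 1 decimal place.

f = (1/2)^(τ/t½) = (1/2)^(91/40) ≈ 0.2066.
C₀ = D/Vd = 1655/192 ≈ 8.620 mg/L.
Before the 3rd dose, 2 doses have been given. Superposition: Cmin = C₀·(f + f²).
≈ 8.620 × (0.2066 + 0.0427) ≈ 8.620 × 0.2493 ≈ 2.149 mg/L.

2.1 mg/L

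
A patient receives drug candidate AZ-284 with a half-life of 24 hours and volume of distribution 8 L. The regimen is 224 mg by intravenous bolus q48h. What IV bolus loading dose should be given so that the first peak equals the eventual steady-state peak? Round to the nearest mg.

f = (1/2)^(48/24) ≈ 0.250000; accumulation ratio R = 1/(1−f) ≈ 1.33333.
Loading dose to hit Cmax,ss on first dose: D_load = D_maint·R ≈ 224 × 1.33333 ≈ 298.67 mg.

299 mg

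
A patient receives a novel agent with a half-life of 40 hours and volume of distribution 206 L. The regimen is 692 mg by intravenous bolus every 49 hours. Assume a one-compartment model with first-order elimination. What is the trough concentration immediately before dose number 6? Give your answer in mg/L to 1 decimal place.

2.5 mg/L

f = (1/2)^(τ/t½) = (1/2)^(49/40) ≈ 0.4278.
C₀ = D/Vd = 692/206 ≈ 3.359 mg/L.
Before the 6th dose, 5 doses have been given. Superposition: Cmin = C₀·(f + f² + … + f^5).
≈ 3.359 × (0.4278 + 0.1830 + 0.0783 + 0.0335 + 0.0143) ≈ 3.359 × 0.7369 ≈ 2.475 mg/L.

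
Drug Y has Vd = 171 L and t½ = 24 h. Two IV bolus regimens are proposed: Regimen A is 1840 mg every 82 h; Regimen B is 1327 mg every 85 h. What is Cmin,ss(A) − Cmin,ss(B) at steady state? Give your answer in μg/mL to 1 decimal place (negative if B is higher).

Regimen A: f = (1/2)^(82/24) ≈ 0.0936; Cmin,ss = (1840/171)·f/(1−f) ≈ 1.111 μg/mL.
Regimen B: f = (1/2)^(85/24) ≈ 0.0859; Cmin,ss = (1327/171)·f/(1−f) ≈ 0.729 μg/mL.
Difference ≈ 1.111 − 0.729 ≈ 0.382 μg/mL.

0.4 μg/mL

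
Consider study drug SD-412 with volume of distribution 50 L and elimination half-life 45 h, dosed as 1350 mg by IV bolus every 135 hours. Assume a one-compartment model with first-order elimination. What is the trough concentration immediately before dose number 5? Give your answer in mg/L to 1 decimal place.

f = (1/2)^(τ/t½) = (1/2)^(135/45) ≈ 0.1250.
C₀ = D/Vd = 1350/50 ≈ 27.000 mg/L.
Before the 5th dose, 4 doses have been given. Superposition: Cmin = C₀·(f + f² + … + f^4).
≈ 27.000 × (0.1250 + 0.0156 + 0.0020 + 0.0002) ≈ 27.000 × 0.1428 ≈ 3.856 mg/L.

3.9 mg/L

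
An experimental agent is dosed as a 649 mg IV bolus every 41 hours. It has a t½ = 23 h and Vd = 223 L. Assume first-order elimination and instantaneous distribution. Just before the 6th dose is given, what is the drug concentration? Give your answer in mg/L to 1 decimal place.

1.2 mg/L

f = (1/2)^(τ/t½) = (1/2)^(41/23) ≈ 0.2907.
C₀ = D/Vd = 649/223 ≈ 2.910 mg/L.
Before the 6th dose, 5 doses have been given. Superposition: Cmin = C₀·(f + f² + … + f^5).
≈ 2.910 × (0.2907 + 0.0845 + 0.0246 + 0.0071 + 0.0021) ≈ 2.910 × 0.4090 ≈ 1.190 mg/L.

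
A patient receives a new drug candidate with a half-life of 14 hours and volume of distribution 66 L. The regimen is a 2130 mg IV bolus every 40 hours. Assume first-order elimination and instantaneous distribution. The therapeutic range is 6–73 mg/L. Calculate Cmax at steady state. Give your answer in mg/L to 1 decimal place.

37.4 mg/L

Over one 40-h interval, 40/14 ≈ 2.8571 half-lives elapse, leaving f ≈ 0.1380 of each dose.
At steady state, accumulation factor R = 1/(1 − e^(−kτ)) ≈ 1.1601.
Each bolus raises the concentration by D/Vd = 2130/66 ≈ 32.273 mg/L.
Steady-state peak Cmax,ss = C₀·R ≈ 32.273 × 1.1601 ≈ 37.440 mg/L.
Peak 37.4 mg/L vs MTC 73 mg/L: below toxic threshold.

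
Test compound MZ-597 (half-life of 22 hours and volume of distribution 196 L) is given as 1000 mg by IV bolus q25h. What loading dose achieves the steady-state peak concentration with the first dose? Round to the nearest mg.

f = (1/2)^(25/22) ≈ 0.454905; accumulation ratio R = 1/(1−f) ≈ 1.83454.
Loading dose to hit Cmax,ss on first dose: D_load = D_maint·R ≈ 1000 × 1.83454 ≈ 1834.54 mg.

1835 mg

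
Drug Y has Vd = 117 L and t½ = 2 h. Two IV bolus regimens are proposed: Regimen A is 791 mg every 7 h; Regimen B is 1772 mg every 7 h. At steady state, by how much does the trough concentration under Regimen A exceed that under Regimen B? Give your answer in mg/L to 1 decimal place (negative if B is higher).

Regimen A: f = (1/2)^(7/2) ≈ 0.0884; Cmin,ss = (791/117)·f/(1−f) ≈ 0.656 mg/L.
Regimen B: f = (1/2)^(7/2) ≈ 0.0884; Cmin,ss = (1772/117)·f/(1−f) ≈ 1.469 mg/L.
Difference ≈ 0.656 − 1.469 ≈ -0.813 mg/L.

-0.8 mg/L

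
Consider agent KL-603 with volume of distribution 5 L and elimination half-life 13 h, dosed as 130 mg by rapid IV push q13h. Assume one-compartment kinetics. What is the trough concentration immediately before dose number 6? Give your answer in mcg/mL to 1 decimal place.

25.2 mcg/mL

f = (1/2)^(τ/t½) = (1/2)^(13/13) ≈ 0.5000.
C₀ = D/Vd = 130/5 ≈ 26.000 mcg/mL.
Before the 6th dose, 5 doses have been given. Superposition: Cmin = C₀·(f + f² + … + f^5).
≈ 26.000 × (0.5000 + 0.2500 + 0.1250 + 0.0625 + 0.0313) ≈ 26.000 × 0.9688 ≈ 25.189 mcg/mL.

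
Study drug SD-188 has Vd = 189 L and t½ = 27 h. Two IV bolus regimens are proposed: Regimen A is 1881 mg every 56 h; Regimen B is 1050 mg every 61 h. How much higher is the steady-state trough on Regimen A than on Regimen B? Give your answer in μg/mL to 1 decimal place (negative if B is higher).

1.6 μg/mL

Regimen A: f = (1/2)^(56/27) ≈ 0.2375; Cmin,ss = (1881/189)·f/(1−f) ≈ 3.100 μg/mL.
Regimen B: f = (1/2)^(61/27) ≈ 0.2089; Cmin,ss = (1050/189)·f/(1−f) ≈ 1.467 μg/mL.
Difference ≈ 3.100 − 1.467 ≈ 1.633 μg/mL.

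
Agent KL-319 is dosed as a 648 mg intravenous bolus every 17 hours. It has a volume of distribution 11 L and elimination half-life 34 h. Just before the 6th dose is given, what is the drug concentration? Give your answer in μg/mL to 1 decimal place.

117.1 μg/mL

f = (1/2)^(τ/t½) = (1/2)^(17/34) ≈ 0.7071.
C₀ = D/Vd = 648/11 ≈ 58.909 μg/mL.
Before the 6th dose, 5 doses have been given. Superposition: Cmin = C₀·(f + f² + … + f^5).
≈ 58.909 × (0.7071 + 0.5000 + 0.3535 + 0.2500 + 0.1768) ≈ 58.909 × 1.9874 ≈ 117.076 μg/mL.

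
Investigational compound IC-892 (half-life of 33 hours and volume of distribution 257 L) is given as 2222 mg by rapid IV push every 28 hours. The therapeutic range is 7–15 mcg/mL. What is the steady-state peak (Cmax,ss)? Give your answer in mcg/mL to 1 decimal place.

k = ln2/t½ = ln2/33 ≈ 0.021004 h⁻¹; fraction remaining f = e^(−kτ) = e^(−0.021004×28) ≈ 0.5554.
At steady state, accumulation factor R = 1/(1 − e^(−kτ)) ≈ 2.2492.
Each bolus raises the concentration by D/Vd = 2222/257 ≈ 8.646 mcg/mL.
Steady-state peak Cmax,ss = C₀·R ≈ 8.646 × 2.2492 ≈ 19.447 mcg/mL.
Peak 19.4 mcg/mL vs MTC 15 mcg/mL: exceeds toxic threshold.

19.4 mcg/mL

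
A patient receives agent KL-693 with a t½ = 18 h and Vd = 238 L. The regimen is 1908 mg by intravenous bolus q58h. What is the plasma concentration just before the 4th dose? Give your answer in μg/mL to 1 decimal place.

1.0 μg/mL

f = (1/2)^(τ/t½) = (1/2)^(58/18) ≈ 0.1072.
C₀ = D/Vd = 1908/238 ≈ 8.017 μg/mL.
Before the 4th dose, 3 doses have been given. Superposition: Cmin = C₀·(f + f² + … + f^3).
≈ 8.017 × (0.1072 + 0.0115 + 0.0012) ≈ 8.017 × 0.1199 ≈ 0.961 μg/mL.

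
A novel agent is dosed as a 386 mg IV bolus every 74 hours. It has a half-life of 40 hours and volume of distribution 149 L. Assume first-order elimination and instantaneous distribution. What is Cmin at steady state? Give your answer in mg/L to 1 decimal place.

τ/t½ = 74/40 ≈ 1.85, so fraction remaining f = (1/2)^(74/40) ≈ 0.2774.
Each bolus raises the concentration by D/Vd = 386/149 ≈ 2.591 mg/L.
Steady-state trough Cmin,ss = C₀·f/(1−f) ≈ 2.591 × 0.2774/0.7226 ≈ 0.995 mg/L.

1.0 mg/L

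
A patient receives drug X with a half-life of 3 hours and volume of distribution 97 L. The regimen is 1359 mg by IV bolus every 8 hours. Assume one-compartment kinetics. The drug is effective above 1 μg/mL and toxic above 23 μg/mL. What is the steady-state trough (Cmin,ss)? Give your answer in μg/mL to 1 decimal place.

Over one 8-h interval, 8/3 ≈ 2.6667 half-lives elapse, leaving f ≈ 0.1575 of each dose.
Each bolus raises the concentration by D/Vd = 1359/97 ≈ 14.010 μg/mL.
Steady-state trough Cmin,ss = C₀·f/(1−f) ≈ 14.010 × 0.1575/0.8425 ≈ 2.619 μg/mL.
Trough 2.6 μg/mL vs MEC 1 μg/mL: adequate.

2.6 μg/mL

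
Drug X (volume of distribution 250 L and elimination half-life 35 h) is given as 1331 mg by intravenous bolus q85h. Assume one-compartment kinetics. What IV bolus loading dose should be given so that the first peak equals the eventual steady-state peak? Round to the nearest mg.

f = (1/2)^(85/35) ≈ 0.185749; accumulation ratio R = 1/(1−f) ≈ 1.22812.
Loading dose to hit Cmax,ss on first dose: D_load = D_maint·R ≈ 1331 × 1.22812 ≈ 1634.63 mg.

1635 mg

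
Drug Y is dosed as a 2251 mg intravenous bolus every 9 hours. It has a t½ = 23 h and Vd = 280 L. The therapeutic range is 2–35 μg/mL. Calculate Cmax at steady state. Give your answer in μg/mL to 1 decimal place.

Over one 9-h interval, 9/23 ≈ 0.3913 half-lives elapse, leaving f ≈ 0.7624 of each dose.
At steady state, accumulation factor R = 1/(1 − e^(−kτ)) ≈ 4.2088.
Single-dose peak C₀ = D/Vd = 2251/280 ≈ 8.039 μg/mL.
Steady-state peak Cmax,ss = C₀·R ≈ 8.039 × 4.2088 ≈ 33.835 μg/mL.
Peak 33.8 μg/mL vs MTC 35 μg/mL: below toxic threshold.

33.8 μg/mL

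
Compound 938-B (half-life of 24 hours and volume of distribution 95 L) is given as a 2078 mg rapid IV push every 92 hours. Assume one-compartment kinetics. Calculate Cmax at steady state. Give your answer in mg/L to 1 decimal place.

23.5 mg/L

τ/t½ = 92/24 ≈ 3.8333, so fraction remaining f = (1/2)^(92/24) ≈ 0.0702.
At steady state, accumulation factor R = 1/(1 − e^(−kτ)) ≈ 1.0755.
Each bolus raises the concentration by D/Vd = 2078/95 ≈ 21.874 mg/L.
Steady-state peak Cmax,ss = C₀·R ≈ 21.874 × 1.0755 ≈ 23.525 mg/L.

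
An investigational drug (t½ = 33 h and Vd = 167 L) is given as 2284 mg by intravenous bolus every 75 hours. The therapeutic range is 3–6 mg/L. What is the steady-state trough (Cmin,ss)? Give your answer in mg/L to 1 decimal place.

Over one 75-h interval, 75/33 ≈ 2.2727 half-lives elapse, leaving f ≈ 0.2069 of each dose.
At steady state, accumulation factor R = 1/(1 − e^(−kτ)) ≈ 1.2609.
Single-dose peak C₀ = D/Vd = 2284/167 ≈ 13.677 mg/L.
Cmax,ss = C₀/(1 − f) ≈ 13.677/0.7931 ≈ 17.245 mg/L.
One interval later, Cmin,ss = Cmax,ss·e^(−kτ) ≈ 17.245 × 0.2069 ≈ 3.568 mg/L.
Trough 3.6 mg/L vs MEC 3 mg/L: adequate.

3.6 mg/L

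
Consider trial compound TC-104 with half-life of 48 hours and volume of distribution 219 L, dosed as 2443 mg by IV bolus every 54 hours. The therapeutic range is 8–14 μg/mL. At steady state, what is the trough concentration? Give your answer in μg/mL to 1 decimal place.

τ/t½ = 54/48 ≈ 1.125, so fraction remaining f = (1/2)^(54/48) ≈ 0.4585.
At steady state, accumulation factor R = 1/(1 − e^(−kτ)) ≈ 1.8467.
Single-dose peak C₀ = D/Vd = 2443/219 ≈ 11.155 μg/mL.
Steady-state peak Cmax,ss = C₀·R ≈ 11.155 × 1.8467 ≈ 20.600 μg/mL.
One interval later, Cmin,ss = Cmax,ss·e^(−kτ) ≈ 20.600 × 0.4585 ≈ 9.445 μg/mL.
Trough 9.4 μg/mL vs MEC 8 μg/mL: adequate.

9.4 μg/mL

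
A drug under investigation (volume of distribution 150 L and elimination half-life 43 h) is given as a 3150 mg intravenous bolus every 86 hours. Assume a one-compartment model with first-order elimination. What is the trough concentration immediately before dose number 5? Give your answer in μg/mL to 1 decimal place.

f = (1/2)^(τ/t½) = (1/2)^(86/43) ≈ 0.2500.
C₀ = D/Vd = 3150/150 ≈ 21.000 μg/mL.
Before the 5th dose, 4 doses have been given. Superposition: Cmin = C₀·(f + f² + … + f^4).
≈ 21.000 × (0.2500 + 0.0625 + 0.0156 + 0.0039) ≈ 21.000 × 0.3320 ≈ 6.972 μg/mL.

7.0 μg/mL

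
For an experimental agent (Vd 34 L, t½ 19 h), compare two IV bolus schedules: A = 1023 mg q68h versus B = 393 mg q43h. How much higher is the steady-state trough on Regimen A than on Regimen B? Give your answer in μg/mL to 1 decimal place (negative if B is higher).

-0.3 μg/mL

Regimen A: f = (1/2)^(68/19) ≈ 0.0837; Cmin,ss = (1023/34)·f/(1−f) ≈ 2.748 μg/mL.
Regimen B: f = (1/2)^(43/19) ≈ 0.2083; Cmin,ss = (393/34)·f/(1−f) ≈ 3.041 μg/mL.
Difference ≈ 2.748 − 3.041 ≈ -0.293 μg/mL.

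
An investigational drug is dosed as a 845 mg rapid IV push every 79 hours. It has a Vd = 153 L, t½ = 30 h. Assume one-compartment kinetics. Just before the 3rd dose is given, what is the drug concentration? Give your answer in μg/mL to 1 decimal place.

1.0 μg/mL

f = (1/2)^(τ/t½) = (1/2)^(79/30) ≈ 0.1612.
C₀ = D/Vd = 845/153 ≈ 5.523 μg/mL.
Before the 3rd dose, 2 doses have been given. Superposition: Cmin = C₀·(f + f²).
≈ 5.523 × (0.1612 + 0.0260) ≈ 5.523 × 0.1872 ≈ 1.034 μg/mL.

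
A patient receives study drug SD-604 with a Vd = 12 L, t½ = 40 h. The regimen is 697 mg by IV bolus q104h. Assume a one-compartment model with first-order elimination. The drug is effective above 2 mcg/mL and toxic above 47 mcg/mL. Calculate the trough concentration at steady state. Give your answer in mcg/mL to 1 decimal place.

11.5 mcg/mL

k = ln2/t½ = ln2/40 ≈ 0.017329 h⁻¹; fraction remaining f = e^(−kτ) = e^(−0.017329×104) ≈ 0.1649.
Accumulation ratio R = 1/(1 − f) ≈ 1/0.8351 ≈ 1.1975.
Each bolus raises the concentration by D/Vd = 697/12 ≈ 58.083 mcg/mL.
Cmax,ss = C₀/(1 − f) ≈ 58.083/0.8351 ≈ 69.552 mcg/mL.
One interval later, Cmin,ss = Cmax,ss·e^(−kτ) ≈ 69.552 × 0.1649 ≈ 11.469 mcg/mL.
Trough 11.5 mcg/mL vs MEC 2 mcg/mL: adequate.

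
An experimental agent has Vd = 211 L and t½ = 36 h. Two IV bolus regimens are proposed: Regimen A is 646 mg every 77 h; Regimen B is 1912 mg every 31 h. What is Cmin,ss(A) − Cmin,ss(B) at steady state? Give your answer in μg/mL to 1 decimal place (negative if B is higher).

Regimen A: f = (1/2)^(77/36) ≈ 0.2271; Cmin,ss = (646/211)·f/(1−f) ≈ 0.900 μg/mL.
Regimen B: f = (1/2)^(31/36) ≈ 0.5505; Cmin,ss = (1912/211)·f/(1−f) ≈ 11.098 μg/mL.
Difference ≈ 0.900 − 11.098 ≈ -10.198 μg/mL.

-10.2 μg/mL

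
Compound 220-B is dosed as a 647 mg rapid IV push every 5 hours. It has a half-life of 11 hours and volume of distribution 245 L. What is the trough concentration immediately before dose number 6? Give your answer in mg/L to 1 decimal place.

f = (1/2)^(τ/t½) = (1/2)^(5/11) ≈ 0.7297.
C₀ = D/Vd = 647/245 ≈ 2.641 mg/L.
Before the 6th dose, 5 doses have been given. Superposition: Cmin = C₀·(f + f² + … + f^5).
≈ 2.641 × (0.7297 + 0.5325 + 0.3885 + 0.2835 + 0.2069) ≈ 2.641 × 2.1411 ≈ 5.655 mg/L.

5.7 mg/L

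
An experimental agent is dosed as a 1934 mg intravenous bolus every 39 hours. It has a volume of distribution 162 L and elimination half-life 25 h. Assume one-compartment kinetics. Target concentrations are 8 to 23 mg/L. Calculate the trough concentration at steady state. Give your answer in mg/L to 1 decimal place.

τ/t½ = 39/25 ≈ 1.56, so fraction remaining f = (1/2)^(39/25) ≈ 0.3392.
Single-dose peak C₀ = D/Vd = 1934/162 ≈ 11.938 mg/L.
Steady-state trough Cmin,ss = C₀·f/(1−f) ≈ 11.938 × 0.3392/0.6608 ≈ 6.128 mg/L.
Trough 6.1 mg/L vs MEC 8 mg/L: subtherapeutic.

6.1 mg/L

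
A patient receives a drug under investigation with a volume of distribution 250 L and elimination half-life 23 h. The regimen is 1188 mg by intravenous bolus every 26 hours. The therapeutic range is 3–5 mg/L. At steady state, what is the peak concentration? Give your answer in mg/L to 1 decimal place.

τ/t½ = 26/23 ≈ 1.1304, so fraction remaining f = (1/2)^(26/23) ≈ 0.4568.
At steady state, accumulation factor R = 1/(1 − e^(−kτ)) ≈ 1.8409.
Single-dose peak C₀ = D/Vd = 1188/250 ≈ 4.752 mg/L.
Steady-state peak Cmax,ss = C₀·R ≈ 4.752 × 1.8409 ≈ 8.748 mg/L.
Peak 8.7 mg/L vs MTC 5 mg/L: exceeds toxic threshold.

8.7 mg/L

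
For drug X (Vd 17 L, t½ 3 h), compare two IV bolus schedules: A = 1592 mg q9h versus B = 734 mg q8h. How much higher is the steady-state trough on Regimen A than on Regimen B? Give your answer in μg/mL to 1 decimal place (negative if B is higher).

Regimen A: f = (1/2)^(9/3) ≈ 0.1250; Cmin,ss = (1592/17)·f/(1−f) ≈ 13.378 μg/mL.
Regimen B: f = (1/2)^(8/3) ≈ 0.1575; Cmin,ss = (734/17)·f/(1−f) ≈ 8.072 μg/mL.
Difference ≈ 13.378 − 8.072 ≈ 5.306 μg/mL.

5.3 μg/mL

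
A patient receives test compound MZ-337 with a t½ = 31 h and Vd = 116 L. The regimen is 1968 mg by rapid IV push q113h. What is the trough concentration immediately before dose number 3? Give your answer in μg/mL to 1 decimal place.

f = (1/2)^(τ/t½) = (1/2)^(113/31) ≈ 0.0799.
C₀ = D/Vd = 1968/116 ≈ 16.966 μg/mL.
Before the 3rd dose, 2 doses have been given. Superposition: Cmin = C₀·(f + f²).
≈ 16.966 × (0.0799 + 0.0064) ≈ 16.966 × 0.0863 ≈ 1.464 μg/mL.

1.5 μg/mL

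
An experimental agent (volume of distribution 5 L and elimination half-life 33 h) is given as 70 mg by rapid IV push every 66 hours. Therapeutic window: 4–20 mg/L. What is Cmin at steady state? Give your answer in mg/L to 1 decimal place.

The dosing interval is 2 half-lives, so f = 2^(−2) = 0.25.
At steady state, R = 1/(1 − 0.25) = 4/3.
Single-dose peak C₀ = D/Vd = 70/5 = 14 mg/L.
Steady-state peak Cmax,ss = C₀·R = 14 × 4/3 ≈ 18.667 mg/L.
Steady-state trough Cmin,ss = Cmax,ss·f ≈ 18.667 × 0.25 ≈ 4.667 mg/L.
Trough 4.7 mg/L vs MEC 4 mg/L: adequate.

4.7 mg/L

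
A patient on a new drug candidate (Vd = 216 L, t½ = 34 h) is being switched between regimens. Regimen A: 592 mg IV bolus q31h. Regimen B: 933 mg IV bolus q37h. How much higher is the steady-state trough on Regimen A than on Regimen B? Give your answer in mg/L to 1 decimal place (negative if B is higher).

Regimen A: f = (1/2)^(31/34) ≈ 0.5315; Cmin,ss = (592/216)·f/(1−f) ≈ 3.109 mg/L.
Regimen B: f = (1/2)^(37/34) ≈ 0.4703; Cmin,ss = (933/216)·f/(1−f) ≈ 3.835 mg/L.
Difference ≈ 3.109 − 3.835 ≈ -0.726 mg/L.

-0.7 mg/L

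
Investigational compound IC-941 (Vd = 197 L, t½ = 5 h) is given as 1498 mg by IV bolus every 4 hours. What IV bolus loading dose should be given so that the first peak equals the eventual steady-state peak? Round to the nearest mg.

3519 mg

f = (1/2)^(4/5) ≈ 0.574349; accumulation ratio R = 1/(1−f) ≈ 2.34934.
Loading dose to hit Cmax,ss on first dose: D_load = D_maint·R ≈ 1498 × 2.34934 ≈ 3519.31 mg.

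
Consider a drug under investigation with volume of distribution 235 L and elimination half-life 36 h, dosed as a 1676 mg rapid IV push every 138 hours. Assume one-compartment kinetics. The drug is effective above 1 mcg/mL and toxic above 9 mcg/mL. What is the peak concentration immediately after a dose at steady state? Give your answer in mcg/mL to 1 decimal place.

τ/t½ = 138/36 ≈ 3.8333, so fraction remaining f = (1/2)^(138/36) ≈ 0.0702.
At steady state, accumulation factor R = 1/(1 − e^(−kτ)) ≈ 1.0755.
Each bolus raises the concentration by D/Vd = 1676/235 ≈ 7.132 mcg/mL.
Cmax,ss = C₀/(1 − f) ≈ 7.132/0.9298 ≈ 7.670 mcg/mL.
Peak 7.7 mcg/mL vs MTC 9 mcg/mL: below toxic threshold.

7.7 mcg/mL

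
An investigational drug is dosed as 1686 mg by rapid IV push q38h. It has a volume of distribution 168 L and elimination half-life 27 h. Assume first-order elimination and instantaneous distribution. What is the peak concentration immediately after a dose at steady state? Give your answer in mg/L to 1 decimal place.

16.1 mg/L

Over one 38-h interval, 38/27 ≈ 1.4074 half-lives elapse, leaving f ≈ 0.3770 of each dose.
At steady state, accumulation factor R = 1/(1 − e^(−kτ)) ≈ 1.6051.
Each bolus raises the concentration by D/Vd = 1686/168 ≈ 10.036 mg/L.
Cmax,ss = C₀/(1 − f) ≈ 10.036/0.6230 ≈ 16.109 mg/L.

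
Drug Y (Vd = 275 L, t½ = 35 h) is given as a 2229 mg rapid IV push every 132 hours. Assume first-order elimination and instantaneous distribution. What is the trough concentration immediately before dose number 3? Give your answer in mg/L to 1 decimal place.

0.6 mg/L

f = (1/2)^(τ/t½) = (1/2)^(132/35) ≈ 0.0732.
C₀ = D/Vd = 2229/275 ≈ 8.105 mg/L.
Before the 3rd dose, 2 doses have been given. Superposition: Cmin = C₀·(f + f²).
≈ 8.105 × (0.0732 + 0.0054) ≈ 8.105 × 0.0786 ≈ 0.637 mg/L.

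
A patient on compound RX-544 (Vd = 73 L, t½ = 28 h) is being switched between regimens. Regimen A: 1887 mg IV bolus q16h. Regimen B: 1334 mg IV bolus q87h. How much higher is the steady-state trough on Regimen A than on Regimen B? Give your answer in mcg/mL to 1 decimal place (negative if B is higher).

Regimen A: f = (1/2)^(16/28) ≈ 0.6730; Cmin,ss = (1887/73)·f/(1−f) ≈ 53.201 mcg/mL.
Regimen B: f = (1/2)^(87/28) ≈ 0.1161; Cmin,ss = (1334/73)·f/(1−f) ≈ 2.400 mcg/mL.
Difference ≈ 53.201 − 2.400 ≈ 50.801 mcg/mL.

50.8 mcg/mL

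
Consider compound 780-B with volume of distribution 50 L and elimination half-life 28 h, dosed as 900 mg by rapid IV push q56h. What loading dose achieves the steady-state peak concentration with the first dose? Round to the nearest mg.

1200 mg

f = (1/2)^(56/28) ≈ 0.250000; accumulation ratio R = 1/(1−f) ≈ 1.33333.
Loading dose to hit Cmax,ss on first dose: D_load = D_maint·R ≈ 900 × 1.33333 ≈ 1200.00 mg.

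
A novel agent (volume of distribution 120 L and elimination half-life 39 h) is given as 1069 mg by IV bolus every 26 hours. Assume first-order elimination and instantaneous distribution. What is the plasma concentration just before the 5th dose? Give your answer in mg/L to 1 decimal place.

f = (1/2)^(τ/t½) = (1/2)^(26/39) ≈ 0.6300.
C₀ = D/Vd = 1069/120 ≈ 8.908 mg/L.
Before the 5th dose, 4 doses have been given. Superposition: Cmin = C₀·(f + f² + … + f^4).
≈ 8.908 × (0.6300 + 0.3969 + 0.2500 + 0.1575) ≈ 8.908 × 1.4344 ≈ 12.778 mg/L.

12.8 mg/L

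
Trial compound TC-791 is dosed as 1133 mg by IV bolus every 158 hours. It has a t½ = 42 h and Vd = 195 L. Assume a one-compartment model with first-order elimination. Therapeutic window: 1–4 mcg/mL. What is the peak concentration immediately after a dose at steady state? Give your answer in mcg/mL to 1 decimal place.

6.3 mcg/mL

Over one 158-h interval, 158/42 ≈ 3.7619 half-lives elapse, leaving f ≈ 0.0737 of each dose.
At steady state, accumulation factor R = 1/(1 − e^(−kτ)) ≈ 1.0796.
Each bolus raises the concentration by D/Vd = 1133/195 ≈ 5.810 mcg/mL.
Steady-state peak Cmax,ss = C₀·R ≈ 5.810 × 1.0796 ≈ 6.272 mcg/mL.
Peak 6.3 mcg/mL vs MTC 4 mcg/mL: exceeds toxic threshold.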